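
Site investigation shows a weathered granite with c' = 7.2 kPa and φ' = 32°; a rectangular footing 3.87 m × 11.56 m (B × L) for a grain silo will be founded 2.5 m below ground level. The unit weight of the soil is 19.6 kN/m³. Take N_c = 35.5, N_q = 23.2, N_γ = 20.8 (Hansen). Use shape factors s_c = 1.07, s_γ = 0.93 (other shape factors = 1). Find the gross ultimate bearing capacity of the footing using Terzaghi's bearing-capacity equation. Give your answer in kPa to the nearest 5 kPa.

Effective surcharge at the founding depth q = γ·D_f = 19.6 × 2.5 = 49 kPa.
q_ult = c·N_c·s_c + q·N_q + 0.5·γ·B·N_γ·s_γ
     = 7.2 × 35.5 × 1.07 + 49 × 23.2 + 0.5 × 19.6 × 3.87 × 20.8 × 0.93
     = 273.49 + 1136.8 + 733.64 = 2143.9 kPa.

q_ult ≈ 2145 kPa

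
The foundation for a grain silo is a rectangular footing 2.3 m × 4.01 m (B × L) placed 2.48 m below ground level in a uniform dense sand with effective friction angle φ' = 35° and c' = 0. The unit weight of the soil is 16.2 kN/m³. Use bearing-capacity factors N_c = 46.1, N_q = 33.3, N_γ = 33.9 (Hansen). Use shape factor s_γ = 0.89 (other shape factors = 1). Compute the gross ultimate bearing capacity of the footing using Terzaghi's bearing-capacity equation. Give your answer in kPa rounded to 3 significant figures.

Effective surcharge at the founding depth q = γ·D_f = 16.2 × 2.48 = 40.176 kPa.
q_ult = q·N_q + 0.5·γ·B·N_γ·s_γ
     = 40.176 × 33.3 + 0.5 × 16.2 × 2.3 × 33.9 × 0.89
     = 1337.9 + 562.09 = 1899.9 kPa.

q_ult ≈ 1900 kPa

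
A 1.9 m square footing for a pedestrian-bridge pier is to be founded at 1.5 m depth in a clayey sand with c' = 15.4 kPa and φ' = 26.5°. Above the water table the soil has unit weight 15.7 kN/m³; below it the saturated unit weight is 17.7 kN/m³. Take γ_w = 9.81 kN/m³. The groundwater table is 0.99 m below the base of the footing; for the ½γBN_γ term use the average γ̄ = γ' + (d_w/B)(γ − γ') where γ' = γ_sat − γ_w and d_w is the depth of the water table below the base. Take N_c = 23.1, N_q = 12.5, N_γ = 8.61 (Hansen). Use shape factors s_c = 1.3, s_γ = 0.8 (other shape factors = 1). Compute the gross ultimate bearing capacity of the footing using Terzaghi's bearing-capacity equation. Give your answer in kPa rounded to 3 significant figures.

q_ult ≈ 835 kPa

Effective surcharge at the founding depth q = γ·D_f = 15.7 × 1.5 = 23.55 kPa.
With d_w = 0.99 m < B, γ̄ = 7.89 + (0.99/1.9) × (15.7 − 7.89) = 11.959 kN/m³.
q_ult = c·N_c·s_c + q·N_q + 0.5·γ·B·N_γ·s_γ
     = 15.4 × 23.1 × 1.3 + 23.55 × 12.5 + 0.5 × 11.959 × 1.9 × 8.61 × 0.8
     = 462.46 + 294.37 + 78.258 = 835.09 kPa.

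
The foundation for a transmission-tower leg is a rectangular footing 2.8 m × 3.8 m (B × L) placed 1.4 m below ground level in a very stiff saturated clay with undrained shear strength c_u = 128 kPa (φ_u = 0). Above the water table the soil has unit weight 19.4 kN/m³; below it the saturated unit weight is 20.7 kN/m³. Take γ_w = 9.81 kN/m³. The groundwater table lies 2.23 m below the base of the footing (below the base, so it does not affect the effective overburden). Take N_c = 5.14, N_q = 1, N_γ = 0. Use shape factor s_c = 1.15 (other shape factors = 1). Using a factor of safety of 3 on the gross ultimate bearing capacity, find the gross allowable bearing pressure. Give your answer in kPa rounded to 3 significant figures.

q_all ≈ 261 kPa

Effective surcharge at the founding depth q = γ·D_f = 19.4 × 1.4 = 27.16 kPa.
q_ult = c·N_c·s_c + q·N_q
     = 128 × 5.14 × 1.15 + 27.16 × 1
     = 756.61 + 27.16 = 783.77 kPa.
q_all = 783.77 / 3 = 261.26 kPa.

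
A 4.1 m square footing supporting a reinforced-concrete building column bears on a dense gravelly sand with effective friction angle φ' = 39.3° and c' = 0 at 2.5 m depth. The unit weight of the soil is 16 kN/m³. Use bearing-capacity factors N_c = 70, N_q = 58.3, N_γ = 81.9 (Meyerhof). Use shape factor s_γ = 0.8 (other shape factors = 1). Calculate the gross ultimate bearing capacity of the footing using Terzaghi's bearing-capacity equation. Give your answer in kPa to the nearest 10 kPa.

Effective surcharge at the founding depth q = γ·D_f = 16 × 2.5 = 40 kPa.
q_ult = q·N_q + 0.5·γ·B·N_γ·s_γ
     = 40 × 58.3 + 0.5 × 16 × 4.1 × 81.9 × 0.8
     = 2332 + 2149.1 = 4481.1 kPa.

q_ult ≈ 4480 kPa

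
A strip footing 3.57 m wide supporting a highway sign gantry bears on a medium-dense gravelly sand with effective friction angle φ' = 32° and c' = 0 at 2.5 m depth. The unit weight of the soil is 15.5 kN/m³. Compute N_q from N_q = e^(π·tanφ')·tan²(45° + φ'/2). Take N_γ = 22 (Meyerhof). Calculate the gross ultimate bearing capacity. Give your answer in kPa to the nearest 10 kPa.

q_ult ≈ 1510 kPa

tan32° = 0.6249, so N_q = e^(π×0.6249)·tan²(61°) = 7.121 × 3.255 = 23.18.
q = γ·D_f = 15.5 × 2.5 = 38.75 kPa.
q·N_q = 38.75 × 23.177 = 898.1 kPa
0.5·γ·B·N_γ = 0.5 × 15.5 × 3.57 × 22 = 608.69 kPa
q_ult = 898.1 + 608.69 = 1506.8 kPa.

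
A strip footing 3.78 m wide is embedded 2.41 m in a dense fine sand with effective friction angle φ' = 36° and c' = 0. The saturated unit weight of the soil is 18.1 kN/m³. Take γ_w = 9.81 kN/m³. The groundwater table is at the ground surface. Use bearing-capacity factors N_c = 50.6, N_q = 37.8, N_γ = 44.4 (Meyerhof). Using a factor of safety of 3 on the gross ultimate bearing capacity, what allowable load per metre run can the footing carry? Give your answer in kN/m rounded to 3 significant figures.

≈ 1830 kN/m

γ' = 18.1 − 9.81 = 8.29 kN/m³ (submerged throughout). q = 8.29 × 2.41 = 19.979 kPa; the same γ' applies in the ½γBN_γ term.
q·N_q = 19.979 × 37.8 = 755.2 kPa
0.5·γ·B·N_γ = 0.5 × 8.29 × 3.78 × 44.4 = 695.66 kPa
q_ult = 755.2 + 695.66 = 1450.9 kPa.
Gross allowable pressure q_all = 1450.9 / 3 = 483.62 kPa.
Allowable wall load = q_all × B = 483.62 × 3.78 = 1828.1 kN per metre run.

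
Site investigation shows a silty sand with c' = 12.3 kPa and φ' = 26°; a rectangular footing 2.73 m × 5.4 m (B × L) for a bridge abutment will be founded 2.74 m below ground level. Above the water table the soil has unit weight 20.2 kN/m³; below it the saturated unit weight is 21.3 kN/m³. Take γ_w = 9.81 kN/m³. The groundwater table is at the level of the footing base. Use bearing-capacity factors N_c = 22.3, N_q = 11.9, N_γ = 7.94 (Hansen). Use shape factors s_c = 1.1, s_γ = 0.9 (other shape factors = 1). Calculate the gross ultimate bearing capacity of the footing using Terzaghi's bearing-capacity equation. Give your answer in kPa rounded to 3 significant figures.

q_ult ≈ 1070 kPa

Effective surcharge at the founding depth q = γ·D_f = 20.2 × 2.74 = 55.348 kPa.
The water table coincides with the base, so in the self-weight term γ → γ' = 11.49 kN/m³.
q_ult = c·N_c·s_c + q·N_q + 0.5·γ·B·N_γ·s_γ
     = 12.3 × 22.3 × 1.1 + 55.348 × 11.9 + 0.5 × 11.49 × 2.73 × 7.94 × 0.9
     = 301.72 + 658.64 + 112.08 = 1072.4 kPa.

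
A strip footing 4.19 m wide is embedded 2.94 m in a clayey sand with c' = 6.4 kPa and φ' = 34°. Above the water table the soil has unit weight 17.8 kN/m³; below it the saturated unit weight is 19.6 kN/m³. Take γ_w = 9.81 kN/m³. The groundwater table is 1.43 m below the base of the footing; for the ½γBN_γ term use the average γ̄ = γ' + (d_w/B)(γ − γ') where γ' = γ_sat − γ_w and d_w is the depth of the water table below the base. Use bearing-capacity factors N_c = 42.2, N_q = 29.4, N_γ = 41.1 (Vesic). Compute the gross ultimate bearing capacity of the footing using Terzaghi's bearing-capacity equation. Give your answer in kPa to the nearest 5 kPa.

Effective surcharge at the founding depth q = γ·D_f = 17.8 × 2.94 = 52.332 kPa.
With d_w = 1.43 m < B, γ̄ = 9.79 + (1.43/4.19) × (17.8 − 9.79) = 12.524 kN/m³.
q_ult = c·N_c + q·N_q + 0.5·γ·B·N_γ
     = 6.4 × 42.2 + 52.332 × 29.4 + 0.5 × 12.524 × 4.19 × 41.1
     = 270.08 + 1538.6 + 1078.3 = 2887 kPa.

q_ult ≈ 2885 kPa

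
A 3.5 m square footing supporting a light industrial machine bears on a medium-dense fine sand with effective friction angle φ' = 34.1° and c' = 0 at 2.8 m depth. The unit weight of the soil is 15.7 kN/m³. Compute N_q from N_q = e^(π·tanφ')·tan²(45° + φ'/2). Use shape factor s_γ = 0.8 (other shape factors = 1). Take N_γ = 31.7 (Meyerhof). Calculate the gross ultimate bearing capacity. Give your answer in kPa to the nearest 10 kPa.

q_ult ≈ 2010 kPa

tan34.1° = 0.6771, so N_q = e^(π×0.6771)·tan²(62.05°) = 8.39 × 3.552 = 29.8.
q = γ·D_f = 15.7 × 2.8 = 43.96 kPa.
q·N_q = 43.96 × 29.801 = 1310.1 kPa
0.5·γ·B·N_γ·s_γ = 0.5 × 15.7 × 3.5 × 31.7 × 0.8 = 696.77 kPa
q_ult = 1310.1 + 696.77 = 2006.8 kPa.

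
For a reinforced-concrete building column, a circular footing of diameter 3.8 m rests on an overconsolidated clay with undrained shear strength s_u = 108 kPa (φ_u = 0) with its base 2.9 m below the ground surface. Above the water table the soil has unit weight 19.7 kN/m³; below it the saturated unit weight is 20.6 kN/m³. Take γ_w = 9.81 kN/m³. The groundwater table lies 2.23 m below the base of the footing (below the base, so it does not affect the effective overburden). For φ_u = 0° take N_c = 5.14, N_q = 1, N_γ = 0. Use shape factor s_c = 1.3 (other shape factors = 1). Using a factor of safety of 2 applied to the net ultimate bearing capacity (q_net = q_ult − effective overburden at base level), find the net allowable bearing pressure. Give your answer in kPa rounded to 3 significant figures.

Overburden at base level: q = 19.7 × 2.9 = 57.13 kPa.
Cohesion term c·N_c·s_c = 108 × 5.14 × 1.3 = 721.66 kPa; surcharge term q·N_q = 57.13 × 1 = 57.13 kPa.
q_ult = 721.66 + 57.13 = 778.79 kPa.
Net ultimate: q_net = 778.79 − 57.13 = 721.66 kPa.
q_all(net) = 721.66 / 2 = 360.83 kPa.

q_all(net) ≈ 361 kPa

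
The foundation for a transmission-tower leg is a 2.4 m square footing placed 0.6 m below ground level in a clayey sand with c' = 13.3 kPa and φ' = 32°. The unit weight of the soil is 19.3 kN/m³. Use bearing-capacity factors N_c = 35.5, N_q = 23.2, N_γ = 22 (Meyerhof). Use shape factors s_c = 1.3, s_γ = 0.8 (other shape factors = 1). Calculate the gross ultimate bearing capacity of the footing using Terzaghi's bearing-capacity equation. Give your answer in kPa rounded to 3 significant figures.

q_ult ≈ 1290 kPa

Overburden at base level: q = 19.3 × 0.6 = 11.58 kPa.
Cohesion term c·N_c·s_c = 13.3 × 35.5 × 1.3 = 613.8 kPa; surcharge term q·N_q = 11.58 × 23.2 = 268.66 kPa; self-weight term 0.5·γ·B·N_γ·s_γ = 0.5 × 19.3 × 2.4 × 22 × 0.8 = 407.62 kPa.
q_ult = 613.8 + 268.66 + 407.62 = 1290.1 kPa.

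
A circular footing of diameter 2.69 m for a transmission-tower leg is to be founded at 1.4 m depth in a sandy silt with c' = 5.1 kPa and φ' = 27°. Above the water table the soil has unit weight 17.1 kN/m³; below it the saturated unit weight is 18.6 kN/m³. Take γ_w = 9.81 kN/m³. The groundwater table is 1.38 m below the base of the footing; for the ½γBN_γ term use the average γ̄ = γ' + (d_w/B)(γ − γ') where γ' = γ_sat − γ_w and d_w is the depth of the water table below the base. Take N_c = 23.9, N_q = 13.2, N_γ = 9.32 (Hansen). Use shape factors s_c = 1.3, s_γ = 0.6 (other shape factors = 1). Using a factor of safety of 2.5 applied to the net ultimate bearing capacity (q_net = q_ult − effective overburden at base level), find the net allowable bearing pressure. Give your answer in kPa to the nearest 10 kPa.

Effective surcharge at the founding depth q = γ·D_f = 17.1 × 1.4 = 23.94 kPa.
With d_w = 1.38 m < B, γ̄ = 8.79 + (1.38/2.69) × (17.1 − 8.79) = 13.053 kN/m³.
q_ult = c·N_c·s_c + q·N_q + 0.5·γ·B·N_γ·s_γ
     = 5.1 × 23.9 × 1.3 + 23.94 × 13.2 + 0.5 × 13.053 × 2.69 × 9.32 × 0.6
     = 158.46 + 316.01 + 98.176 = 572.64 kPa.
Net ultimate: q_net = 572.64 − 23.94 = 548.7 kPa.
q_all(net) = 548.7 / 2.5 = 219.48 kPa.

q_all(net) ≈ 220 kPa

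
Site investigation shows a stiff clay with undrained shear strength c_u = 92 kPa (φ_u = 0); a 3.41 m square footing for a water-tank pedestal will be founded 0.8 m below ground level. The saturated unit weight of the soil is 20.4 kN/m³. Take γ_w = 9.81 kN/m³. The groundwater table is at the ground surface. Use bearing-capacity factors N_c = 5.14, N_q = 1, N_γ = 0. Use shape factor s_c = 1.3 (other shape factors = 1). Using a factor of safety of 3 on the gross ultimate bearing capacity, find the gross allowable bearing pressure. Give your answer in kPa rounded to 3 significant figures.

γ' = 20.4 − 9.81 = 10.59 kN/m³ (submerged throughout). q = 10.59 × 0.8 = 8.472 kPa.
c·N_c·s_c = 92 × 5.14 × 1.3 = 614.74 kPa
q·N_q = 8.472 × 1 = 8.472 kPa
q_ult = 614.74 + 8.472 = 623.22 kPa.
q_all = 623.22 / 3 = 207.74 kPa.

q_all ≈ 208 kPa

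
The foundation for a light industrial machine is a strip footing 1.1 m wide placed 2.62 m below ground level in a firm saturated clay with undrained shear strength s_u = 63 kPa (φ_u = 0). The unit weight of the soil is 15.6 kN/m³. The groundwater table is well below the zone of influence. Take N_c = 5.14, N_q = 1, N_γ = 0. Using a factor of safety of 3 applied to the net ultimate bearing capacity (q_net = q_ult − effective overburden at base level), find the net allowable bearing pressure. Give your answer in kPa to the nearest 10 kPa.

q_all(net) ≈ 110 kPa

Overburden at base level: q = 15.6 × 2.62 = 40.872 kPa.
Cohesion term c·N_c = 63 × 5.14 = 323.82 kPa; surcharge term q·N_q = 40.872 × 1 = 40.872 kPa.
q_ult = 323.82 + 40.872 = 364.69 kPa.
Net ultimate: q_net = 364.69 − 40.872 = 323.82 kPa.
q_all(net) = 323.82 / 3 = 107.94 kPa.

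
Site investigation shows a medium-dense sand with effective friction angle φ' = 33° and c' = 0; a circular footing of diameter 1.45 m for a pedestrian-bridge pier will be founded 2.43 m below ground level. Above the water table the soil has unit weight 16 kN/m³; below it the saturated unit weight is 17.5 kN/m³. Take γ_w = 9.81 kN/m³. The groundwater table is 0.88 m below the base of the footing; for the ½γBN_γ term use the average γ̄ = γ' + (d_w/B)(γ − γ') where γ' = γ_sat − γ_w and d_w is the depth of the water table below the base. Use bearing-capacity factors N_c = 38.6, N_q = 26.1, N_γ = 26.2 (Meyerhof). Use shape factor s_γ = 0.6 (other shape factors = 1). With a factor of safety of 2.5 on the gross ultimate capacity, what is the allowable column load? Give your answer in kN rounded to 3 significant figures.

P_all ≈ 766 kN

q = γ·D_f = 16 × 2.43 = 38.88 kPa.
γ' = 7.69 kN/m³; averaging over the depth B below the base, γ̄ = γ' + (d_w/B)(γ − γ') = 12.733 kN/m³.
q·N_q = 38.88 × 26.1 = 1014.8 kPa
0.5·γ·B·N_γ·s_γ = 0.5 × 12.733 × 1.45 × 26.2 × 0.6 = 145.12 kPa
q_ult = 1014.8 + 145.12 = 1159.9 kPa.
Gross allowable pressure q_all = 1159.9 / 2.5 = 463.96 kPa.
Footing area = 1.6513 m², so allowable column load = 463.96 × 1.6513 = 766.13 kN.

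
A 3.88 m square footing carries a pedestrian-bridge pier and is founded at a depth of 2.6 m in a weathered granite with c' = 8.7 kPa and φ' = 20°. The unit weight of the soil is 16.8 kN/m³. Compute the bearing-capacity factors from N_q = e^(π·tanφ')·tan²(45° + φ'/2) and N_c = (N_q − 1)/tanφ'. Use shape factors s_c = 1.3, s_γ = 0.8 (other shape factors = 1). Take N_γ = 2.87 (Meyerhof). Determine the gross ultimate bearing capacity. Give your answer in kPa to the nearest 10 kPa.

q_ult ≈ 520 kPa

tan20° = 0.364, so N_q = e^(π×0.364)·tan²(55°) = 3.138 × 2.04 = 6.4.
N_c = (6.4 − 1)/tan20° = 14.83.
Effective surcharge at the founding depth q = γ·D_f = 16.8 × 2.6 = 43.68 kPa.
q_ult = c·N_c·s_c + q·N_q + 0.5·γ·B·N_γ·s_γ
     = 8.7 × 14.835 × 1.3 + 43.68 × 6.3994 + 0.5 × 16.8 × 3.88 × 2.87 × 0.8
     = 167.78 + 279.53 + 74.831 = 522.14 kPa.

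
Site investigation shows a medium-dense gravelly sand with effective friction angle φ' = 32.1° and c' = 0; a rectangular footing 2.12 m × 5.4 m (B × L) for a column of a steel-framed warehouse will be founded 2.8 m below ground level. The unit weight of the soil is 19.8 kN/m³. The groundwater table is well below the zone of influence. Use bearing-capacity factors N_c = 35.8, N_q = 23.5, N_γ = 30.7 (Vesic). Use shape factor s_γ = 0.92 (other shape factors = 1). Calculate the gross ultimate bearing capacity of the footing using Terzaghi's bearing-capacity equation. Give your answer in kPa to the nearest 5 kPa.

q_ult ≈ 1895 kPa

Overburden at base level: q = 19.8 × 2.8 = 55.44 kPa.
Surcharge term q·N_q = 55.44 × 23.5 = 1302.8 kPa; self-weight term 0.5·γ·B·N_γ·s_γ = 0.5 × 19.8 × 2.12 × 30.7 × 0.92 = 592.79 kPa.
q_ult = 1302.8 + 592.79 = 1895.6 kPa.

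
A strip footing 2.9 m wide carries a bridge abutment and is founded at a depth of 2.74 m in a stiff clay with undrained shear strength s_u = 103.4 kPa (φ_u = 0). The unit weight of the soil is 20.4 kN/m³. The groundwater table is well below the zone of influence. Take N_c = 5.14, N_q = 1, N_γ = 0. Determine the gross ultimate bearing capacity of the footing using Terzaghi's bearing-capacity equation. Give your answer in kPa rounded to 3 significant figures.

q_ult ≈ 587 kPa

Effective surcharge at the founding depth q = γ·D_f = 20.4 × 2.74 = 55.896 kPa.
q_ult = c·N_c + q·N_q
     = 103.4 × 5.14 + 55.896 × 1
     = 531.48 + 55.896 = 587.37 kPa.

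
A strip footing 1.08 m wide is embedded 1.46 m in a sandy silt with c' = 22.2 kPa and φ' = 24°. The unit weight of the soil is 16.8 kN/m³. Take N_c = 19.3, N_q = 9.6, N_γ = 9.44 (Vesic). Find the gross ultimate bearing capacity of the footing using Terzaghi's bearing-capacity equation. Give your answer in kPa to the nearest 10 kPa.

Effective surcharge at the founding depth q = γ·D_f = 16.8 × 1.46 = 24.528 kPa.
q_ult = c·N_c + q·N_q + 0.5·γ·B·N_γ
     = 22.2 × 19.3 + 24.528 × 9.6 + 0.5 × 16.8 × 1.08 × 9.44
     = 428.46 + 235.47 + 85.64 = 749.57 kPa.

q_ult ≈ 750 kPa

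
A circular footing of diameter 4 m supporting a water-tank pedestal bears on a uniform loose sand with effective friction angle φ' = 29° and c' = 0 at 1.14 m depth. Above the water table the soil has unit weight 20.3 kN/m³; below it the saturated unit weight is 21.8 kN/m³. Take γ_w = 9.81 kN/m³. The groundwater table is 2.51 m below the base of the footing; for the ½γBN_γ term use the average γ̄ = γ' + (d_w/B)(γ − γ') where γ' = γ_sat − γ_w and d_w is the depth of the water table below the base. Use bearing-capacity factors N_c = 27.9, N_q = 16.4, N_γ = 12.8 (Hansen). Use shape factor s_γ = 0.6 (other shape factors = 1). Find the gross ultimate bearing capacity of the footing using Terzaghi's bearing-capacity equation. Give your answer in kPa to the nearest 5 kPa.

q_ult ≈ 645 kPa

Effective surcharge at the founding depth q = γ·D_f = 20.3 × 1.14 = 23.142 kPa.
With d_w = 2.51 m < B, γ̄ = 11.99 + (2.51/4) × (20.3 − 11.99) = 17.205 kN/m³.
q_ult = q·N_q + 0.5·γ·B·N_γ·s_γ
     = 23.142 × 16.4 + 0.5 × 17.205 × 4 × 12.8 × 0.6
     = 379.53 + 264.26 = 643.79 kPa.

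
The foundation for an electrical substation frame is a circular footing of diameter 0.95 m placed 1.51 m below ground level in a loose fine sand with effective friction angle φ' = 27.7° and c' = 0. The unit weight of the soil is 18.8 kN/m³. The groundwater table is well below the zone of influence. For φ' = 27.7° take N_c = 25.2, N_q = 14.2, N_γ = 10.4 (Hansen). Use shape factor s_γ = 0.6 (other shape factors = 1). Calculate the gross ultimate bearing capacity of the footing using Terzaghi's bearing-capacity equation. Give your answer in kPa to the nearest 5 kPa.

q_ult ≈ 460 kPa

q = γ·D_f = 18.8 × 1.51 = 28.388 kPa.
q·N_q = 28.388 × 14.2 = 403.11 kPa
0.5·γ·B·N_γ·s_γ = 0.5 × 18.8 × 0.95 × 10.4 × 0.6 = 55.723 kPa
q_ult = 403.11 + 55.723 = 458.83 kPa.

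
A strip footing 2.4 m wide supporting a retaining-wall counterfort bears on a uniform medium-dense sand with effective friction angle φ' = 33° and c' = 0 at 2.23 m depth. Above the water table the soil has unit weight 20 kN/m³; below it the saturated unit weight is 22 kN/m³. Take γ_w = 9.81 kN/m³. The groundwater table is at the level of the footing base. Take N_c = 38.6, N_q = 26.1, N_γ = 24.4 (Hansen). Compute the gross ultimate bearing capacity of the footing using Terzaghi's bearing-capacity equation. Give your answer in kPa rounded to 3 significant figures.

Effective surcharge at the founding depth q = γ·D_f = 20 × 2.23 = 44.6 kPa.
The water table coincides with the base, so in the self-weight term γ → γ' = 12.19 kN/m³.
q_ult = q·N_q + 0.5·γ·B·N_γ
     = 44.6 × 26.1 + 0.5 × 12.19 × 2.4 × 24.4
     = 1164.1 + 356.92 = 1521 kPa.

q_ult ≈ 1520 kPa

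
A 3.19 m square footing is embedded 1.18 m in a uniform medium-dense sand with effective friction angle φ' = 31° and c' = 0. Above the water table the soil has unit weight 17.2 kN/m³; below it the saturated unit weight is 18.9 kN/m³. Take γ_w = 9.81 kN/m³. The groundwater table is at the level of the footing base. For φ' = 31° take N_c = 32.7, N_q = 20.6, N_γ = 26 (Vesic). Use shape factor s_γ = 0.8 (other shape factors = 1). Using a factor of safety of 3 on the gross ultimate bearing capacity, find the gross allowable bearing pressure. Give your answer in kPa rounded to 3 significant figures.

q_all ≈ 240 kPa

q = γ·D_f = 17.2 × 1.18 = 20.296 kPa.
For the ½γBN_γ term take γ' = 18.9 − 9.81 = 9.09 kN/m³ (soil below base is submerged).
q·N_q = 20.296 × 20.6 = 418.1 kPa
0.5·γ·B·N_γ·s_γ = 0.5 × 9.09 × 3.19 × 26 × 0.8 = 301.57 kPa
q_ult = 418.1 + 301.57 = 719.67 kPa.
q_all = 719.67 / 3 = 239.89 kPa.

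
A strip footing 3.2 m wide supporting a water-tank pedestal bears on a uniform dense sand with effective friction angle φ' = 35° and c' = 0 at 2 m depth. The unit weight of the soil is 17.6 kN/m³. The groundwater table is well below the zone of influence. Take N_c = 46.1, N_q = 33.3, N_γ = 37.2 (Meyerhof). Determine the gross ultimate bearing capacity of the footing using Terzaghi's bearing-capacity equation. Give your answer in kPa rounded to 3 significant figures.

Effective surcharge at the founding depth q = γ·D_f = 17.6 × 2 = 35.2 kPa.
q_ult = q·N_q + 0.5·γ·B·N_γ
     = 35.2 × 33.3 + 0.5 × 17.6 × 3.2 × 37.2
     = 1172.2 + 1047.6 = 2219.7 kPa.

q_ult ≈ 2220 kPa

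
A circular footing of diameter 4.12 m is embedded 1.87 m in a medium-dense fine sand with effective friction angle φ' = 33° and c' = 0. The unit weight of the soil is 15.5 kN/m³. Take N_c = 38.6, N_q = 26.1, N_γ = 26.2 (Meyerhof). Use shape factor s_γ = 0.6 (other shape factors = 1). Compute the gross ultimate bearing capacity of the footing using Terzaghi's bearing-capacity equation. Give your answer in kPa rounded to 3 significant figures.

q_ult ≈ 1260 kPa

Overburden at base level: q = 15.5 × 1.87 = 28.985 kPa.
Surcharge term q·N_q = 28.985 × 26.1 = 756.51 kPa; self-weight term 0.5·γ·B·N_γ·s_γ = 0.5 × 15.5 × 4.12 × 26.2 × 0.6 = 501.94 kPa.
q_ult = 756.51 + 501.94 = 1258.4 kPa.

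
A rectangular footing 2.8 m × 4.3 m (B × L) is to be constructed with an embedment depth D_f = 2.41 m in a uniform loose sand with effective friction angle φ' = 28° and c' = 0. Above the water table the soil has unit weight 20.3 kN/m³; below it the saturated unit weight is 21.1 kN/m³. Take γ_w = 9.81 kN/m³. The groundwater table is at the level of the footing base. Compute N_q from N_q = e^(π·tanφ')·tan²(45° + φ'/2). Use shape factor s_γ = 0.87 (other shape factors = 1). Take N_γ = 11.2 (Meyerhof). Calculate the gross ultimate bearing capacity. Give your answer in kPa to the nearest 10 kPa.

q_ult ≈ 870 kPa

tan28° = 0.5317, so N_q = e^(π×0.5317)·tan²(59°) = 5.314 × 2.77 = 14.72.
Overburden at base level: q = 20.3 × 2.41 = 48.923 kPa.
Below the base the soil is submerged, so the ½γBN_γ term uses γ' = 21.1 − 9.81 = 11.29 kN/m³.
Surcharge term q·N_q = 48.923 × 14.72 = 720.14 kPa; self-weight term 0.5·γ·B·N_γ·s_γ = 0.5 × 11.29 × 2.8 × 11.2 × 0.87 = 154.01 kPa.
q_ult = 720.14 + 154.01 = 874.15 kPa.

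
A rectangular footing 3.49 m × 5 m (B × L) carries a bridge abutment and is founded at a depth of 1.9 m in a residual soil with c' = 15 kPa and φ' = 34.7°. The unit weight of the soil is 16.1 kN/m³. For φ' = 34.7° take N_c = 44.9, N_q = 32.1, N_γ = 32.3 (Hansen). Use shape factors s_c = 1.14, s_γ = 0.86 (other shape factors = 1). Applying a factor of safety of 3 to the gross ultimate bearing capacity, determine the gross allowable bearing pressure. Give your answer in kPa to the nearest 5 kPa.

Effective surcharge at the founding depth q = γ·D_f = 16.1 × 1.9 = 30.59 kPa.
q_ult = c·N_c·s_c + q·N_q + 0.5·γ·B·N_γ·s_γ
     = 15 × 44.9 × 1.14 + 30.59 × 32.1 + 0.5 × 16.1 × 3.49 × 32.3 × 0.86
     = 767.79 + 981.94 + 780.41 = 2530.1 kPa.
q_all = q_ult / FS = 2530.1 / 3 = 843.38 kPa.

q_all ≈ 845 kPa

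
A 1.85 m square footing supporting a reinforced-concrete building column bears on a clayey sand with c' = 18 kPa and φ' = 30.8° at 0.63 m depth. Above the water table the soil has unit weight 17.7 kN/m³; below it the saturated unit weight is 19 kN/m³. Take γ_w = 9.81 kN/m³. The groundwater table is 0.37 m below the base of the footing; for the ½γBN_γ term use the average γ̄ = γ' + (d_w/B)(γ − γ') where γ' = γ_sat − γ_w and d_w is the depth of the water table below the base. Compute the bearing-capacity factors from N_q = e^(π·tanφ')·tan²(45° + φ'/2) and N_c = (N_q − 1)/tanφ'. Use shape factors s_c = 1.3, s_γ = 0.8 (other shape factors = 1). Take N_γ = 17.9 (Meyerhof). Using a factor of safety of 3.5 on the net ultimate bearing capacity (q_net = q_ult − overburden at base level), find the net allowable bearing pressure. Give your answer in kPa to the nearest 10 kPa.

q_all(net) ≈ 320 kPa

N_q = e^(π·tan30.8°)·tan²(60.4°) = 20.16; N_c = (N_q − 1)/tanφ' = 32.14.
Overburden at base level: q = 17.7 × 0.63 = 11.151 kPa.
The water table is 0.37 m below the base (< B = 1.85 m), so the ½γBN_γ term uses γ̄ = γ' + (d_w/B)(γ − γ') = 9.19 + (0.37/1.85)(17.7 − 9.19) = 10.892 kN/m³.
Cohesion term c·N_c·s_c = 18 × 32.143 × 1.3 = 752.15 kPa; surcharge term q·N_q = 11.151 × 20.161 = 224.82 kPa; self-weight term 0.5·γ·B·N_γ·s_γ = 0.5 × 10.892 × 1.85 × 17.9 × 0.8 = 144.28 kPa.
q_ult = 752.15 + 224.82 + 144.28 = 1121.2 kPa.
q_net = 1121.2 − 11.151 = 1110.1 kPa.
q_all(net) = 1110.1 / 3.5 = 317.17 kPa.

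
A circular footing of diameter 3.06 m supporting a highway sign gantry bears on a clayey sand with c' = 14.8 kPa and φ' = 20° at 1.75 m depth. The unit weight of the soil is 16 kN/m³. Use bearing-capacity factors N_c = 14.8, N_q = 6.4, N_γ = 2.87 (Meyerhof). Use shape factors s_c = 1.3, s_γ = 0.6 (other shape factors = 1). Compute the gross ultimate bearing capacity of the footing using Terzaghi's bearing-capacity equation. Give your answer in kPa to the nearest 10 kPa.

Effective surcharge at the founding depth q = γ·D_f = 16 × 1.75 = 28 kPa.
q_ult = c·N_c·s_c + q·N_q + 0.5·γ·B·N_γ·s_γ
     = 14.8 × 14.8 × 1.3 + 28 × 6.4 + 0.5 × 16 × 3.06 × 2.87 × 0.6
     = 284.75 + 179.2 + 42.155 = 506.11 kPa.

q_ult ≈ 510 kPa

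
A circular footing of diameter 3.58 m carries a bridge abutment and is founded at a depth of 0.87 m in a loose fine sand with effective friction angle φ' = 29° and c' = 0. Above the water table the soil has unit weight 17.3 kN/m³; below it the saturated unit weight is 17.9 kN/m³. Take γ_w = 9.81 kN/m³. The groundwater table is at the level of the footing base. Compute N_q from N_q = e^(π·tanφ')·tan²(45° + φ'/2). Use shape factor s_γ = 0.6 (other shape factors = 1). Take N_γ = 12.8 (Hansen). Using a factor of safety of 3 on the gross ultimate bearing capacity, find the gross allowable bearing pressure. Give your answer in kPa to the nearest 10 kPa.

q_all ≈ 120 kPa

N_q = e^(π·tan29°)·tan²(59.5°) = 16.44.
Effective surcharge at the founding depth q = γ·D_f = 17.3 × 0.87 = 15.051 kPa.
The water table coincides with the base, so in the self-weight term γ → γ' = 8.09 kN/m³.
q_ult = q·N_q + 0.5·γ·B·N_γ·s_γ
     = 15.051 × 16.443 + 0.5 × 8.09 × 3.58 × 12.8 × 0.6
     = 247.49 + 111.21 = 358.7 kPa.
q_all = 358.7 / 3 = 119.57 kPa.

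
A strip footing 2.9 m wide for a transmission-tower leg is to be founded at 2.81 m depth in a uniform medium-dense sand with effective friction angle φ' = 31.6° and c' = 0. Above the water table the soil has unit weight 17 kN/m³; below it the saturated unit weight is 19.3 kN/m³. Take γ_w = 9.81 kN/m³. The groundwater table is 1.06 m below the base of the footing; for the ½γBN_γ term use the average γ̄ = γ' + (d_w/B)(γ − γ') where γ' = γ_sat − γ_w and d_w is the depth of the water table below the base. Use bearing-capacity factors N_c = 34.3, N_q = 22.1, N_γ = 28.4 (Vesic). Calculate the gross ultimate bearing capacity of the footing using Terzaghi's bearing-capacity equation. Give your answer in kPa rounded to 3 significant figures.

q_ult ≈ 1560 kPa

Overburden at base level: q = 17 × 2.81 = 47.77 kPa.
The water table is 1.06 m below the base (< B = 2.9 m), so the ½γBN_γ term uses γ̄ = γ' + (d_w/B)(γ − γ') = 9.49 + (1.06/2.9)(17 − 9.49) = 12.235 kN/m³.
Surcharge term q·N_q = 47.77 × 22.1 = 1055.7 kPa; self-weight term 0.5·γ·B·N_γ = 0.5 × 12.235 × 2.9 × 28.4 = 503.84 kPa.
q_ult = 1055.7 + 503.84 = 1559.6 kPa.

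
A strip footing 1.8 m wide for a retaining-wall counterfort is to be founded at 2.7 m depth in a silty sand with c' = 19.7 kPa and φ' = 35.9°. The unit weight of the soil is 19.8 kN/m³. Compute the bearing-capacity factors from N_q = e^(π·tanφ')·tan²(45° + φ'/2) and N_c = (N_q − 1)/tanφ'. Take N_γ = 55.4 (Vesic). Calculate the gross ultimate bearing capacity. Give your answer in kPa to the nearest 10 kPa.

q_ult ≈ 3970 kPa

tan35.9° = 0.7239, so N_q = e^(π×0.7239)·tan²(62.95°) = 9.719 × 3.835 = 37.28.
N_c = (37.28 − 1)/tan35.9° = 50.11.
Overburden at base level: q = 19.8 × 2.7 = 53.46 kPa.
Cohesion term c·N_c = 19.7 × 50.115 = 987.26 kPa; surcharge term q·N_q = 53.46 × 37.277 = 1992.8 kPa; self-weight term 0.5·γ·B·N_γ = 0.5 × 19.8 × 1.8 × 55.4 = 987.23 kPa.
q_ult = 987.26 + 1992.8 + 987.23 = 3967.3 kPa.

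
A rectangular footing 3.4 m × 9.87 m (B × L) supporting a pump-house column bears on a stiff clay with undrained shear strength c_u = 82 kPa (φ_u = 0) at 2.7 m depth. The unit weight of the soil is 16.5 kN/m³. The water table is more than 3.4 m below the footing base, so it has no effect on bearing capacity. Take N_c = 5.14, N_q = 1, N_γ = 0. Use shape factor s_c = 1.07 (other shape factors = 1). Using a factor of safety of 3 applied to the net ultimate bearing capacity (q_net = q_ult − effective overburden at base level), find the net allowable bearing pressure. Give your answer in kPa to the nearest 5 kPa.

Effective surcharge at the founding depth q = γ·D_f = 16.5 × 2.7 = 44.55 kPa.
q_ult = c·N_c·s_c + q·N_q
     = 82 × 5.14 × 1.07 + 44.55 × 1
     = 450.98 + 44.55 = 495.53 kPa.
Net ultimate: q_net = 495.53 − 44.55 = 450.98 kPa.
q_all(net) = 450.98 / 3 = 150.33 kPa.

q_all(net) ≈ 150 kPa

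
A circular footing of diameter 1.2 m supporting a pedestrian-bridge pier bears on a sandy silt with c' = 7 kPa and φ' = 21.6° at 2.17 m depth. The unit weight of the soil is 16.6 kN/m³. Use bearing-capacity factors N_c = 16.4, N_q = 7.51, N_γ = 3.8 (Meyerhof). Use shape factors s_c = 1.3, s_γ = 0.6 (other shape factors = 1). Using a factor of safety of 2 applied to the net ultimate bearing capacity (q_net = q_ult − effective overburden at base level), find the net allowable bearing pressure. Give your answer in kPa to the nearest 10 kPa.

Overburden at base level: q = 16.6 × 2.17 = 36.022 kPa.
Cohesion term c·N_c·s_c = 7 × 16.4 × 1.3 = 149.24 kPa; surcharge term q·N_q = 36.022 × 7.51 = 270.53 kPa; self-weight term 0.5·γ·B·N_γ·s_γ = 0.5 × 16.6 × 1.2 × 3.8 × 0.6 = 22.709 kPa.
q_ult = 149.24 + 270.53 + 22.709 = 442.47 kPa.
Net ultimate: q_net = 442.47 − 36.022 = 406.45 kPa.
q_all(net) = 406.45 / 2 = 203.23 kPa.

q_all(net) ≈ 200 kPa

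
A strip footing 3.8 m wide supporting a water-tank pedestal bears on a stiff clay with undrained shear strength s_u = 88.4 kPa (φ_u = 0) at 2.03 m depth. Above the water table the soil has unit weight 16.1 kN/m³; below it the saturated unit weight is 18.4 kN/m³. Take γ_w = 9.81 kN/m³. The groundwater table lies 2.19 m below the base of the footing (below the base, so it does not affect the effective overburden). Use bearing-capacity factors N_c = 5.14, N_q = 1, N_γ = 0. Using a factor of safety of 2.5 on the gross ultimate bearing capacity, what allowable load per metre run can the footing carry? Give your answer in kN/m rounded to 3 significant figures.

≈ 740 kN/m

Effective surcharge at the founding depth q = γ·D_f = 16.1 × 2.03 = 32.683 kPa.
q_ult = c·N_c + q·N_q
     = 88.4 × 5.14 + 32.683 × 1
     = 454.38 + 32.683 = 487.06 kPa.
Gross allowable pressure q_all = 487.06 / 2.5 = 194.82 kPa.
Allowable wall load = q_all × B = 194.82 × 3.8 = 740.33 kN per metre run.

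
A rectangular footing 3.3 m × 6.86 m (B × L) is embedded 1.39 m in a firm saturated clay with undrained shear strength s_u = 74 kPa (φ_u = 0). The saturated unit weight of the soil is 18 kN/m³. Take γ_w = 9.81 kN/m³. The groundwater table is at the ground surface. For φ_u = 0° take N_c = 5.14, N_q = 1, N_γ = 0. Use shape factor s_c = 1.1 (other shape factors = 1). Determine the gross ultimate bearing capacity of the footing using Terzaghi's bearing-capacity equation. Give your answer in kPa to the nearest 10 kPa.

q_ult ≈ 430 kPa

Water table at ground surface, so effective unit weight γ' = 18 − 9.81 = 8.19 kN/m³ is used throughout; overburden q = 8.19 × 1.39 = 11.384 kPa.
Cohesion term c·N_c·s_c = 74 × 5.14 × 1.1 = 418.4 kPa; surcharge term q·N_q = 11.384 × 1 = 11.384 kPa.
q_ult = 418.4 + 11.384 = 429.78 kPa.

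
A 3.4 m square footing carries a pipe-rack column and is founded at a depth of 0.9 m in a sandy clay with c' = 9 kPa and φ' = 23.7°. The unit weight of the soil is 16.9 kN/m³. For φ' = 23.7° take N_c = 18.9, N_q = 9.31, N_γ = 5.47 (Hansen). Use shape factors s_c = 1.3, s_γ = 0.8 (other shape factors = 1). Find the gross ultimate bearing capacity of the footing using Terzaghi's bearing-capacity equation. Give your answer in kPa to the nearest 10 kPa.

Effective surcharge at the founding depth q = γ·D_f = 16.9 × 0.9 = 15.21 kPa.
q_ult = c·N_c·s_c + q·N_q + 0.5·γ·B·N_γ·s_γ
     = 9 × 18.9 × 1.3 + 15.21 × 9.31 + 0.5 × 16.9 × 3.4 × 5.47 × 0.8
     = 221.13 + 141.61 + 125.72 = 488.46 kPa.

q_ult ≈ 490 kPa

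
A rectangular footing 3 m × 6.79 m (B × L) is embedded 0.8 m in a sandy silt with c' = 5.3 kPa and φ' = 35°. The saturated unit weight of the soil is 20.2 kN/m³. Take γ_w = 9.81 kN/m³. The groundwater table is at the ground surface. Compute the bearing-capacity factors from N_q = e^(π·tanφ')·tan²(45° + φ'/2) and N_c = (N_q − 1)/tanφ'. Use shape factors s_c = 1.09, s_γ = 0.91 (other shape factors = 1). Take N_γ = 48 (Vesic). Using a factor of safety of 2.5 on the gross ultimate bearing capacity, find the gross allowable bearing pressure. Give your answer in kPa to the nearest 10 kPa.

N_q = e^(π·tan35°)·tan²(62.5°) = 33.3; N_c = (N_q − 1)/tanφ' = 46.12.
With the water table at the surface the whole profile is submerged: γ' = 20.2 − 9.81 = 10.39 kN/m³, so q = γ'·D_f = 8.312 kPa; the same γ' applies in the ½γBN_γ term.
q_ult = c·N_c·s_c + q·N_q + 0.5·γ·B·N_γ·s_γ
     = 5.3 × 46.124 × 1.09 + 8.312 × 33.296 + 0.5 × 10.39 × 3 × 48 × 0.91
     = 266.46 + 276.76 + 680.75 = 1224 kPa.
q_all = 1224 / 2.5 = 489.59 kPa.

q_all ≈ 490 kPa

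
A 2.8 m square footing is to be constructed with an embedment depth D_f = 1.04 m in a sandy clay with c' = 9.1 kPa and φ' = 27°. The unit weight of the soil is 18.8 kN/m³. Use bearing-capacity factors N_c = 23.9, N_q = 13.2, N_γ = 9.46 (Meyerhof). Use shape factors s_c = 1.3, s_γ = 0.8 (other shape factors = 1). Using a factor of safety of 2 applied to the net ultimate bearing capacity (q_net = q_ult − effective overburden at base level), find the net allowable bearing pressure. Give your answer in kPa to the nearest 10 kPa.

Effective surcharge at the founding depth q = γ·D_f = 18.8 × 1.04 = 19.552 kPa.
q_ult = c·N_c·s_c + q·N_q + 0.5·γ·B·N_γ·s_γ
     = 9.1 × 23.9 × 1.3 + 19.552 × 13.2 + 0.5 × 18.8 × 2.8 × 9.46 × 0.8
     = 282.74 + 258.09 + 199.19 = 740.01 kPa.
Net ultimate: q_net = 740.01 − 19.552 = 720.46 kPa.
q_all(net) = 720.46 / 2 = 360.23 kPa.

q_all(net) ≈ 360 kPa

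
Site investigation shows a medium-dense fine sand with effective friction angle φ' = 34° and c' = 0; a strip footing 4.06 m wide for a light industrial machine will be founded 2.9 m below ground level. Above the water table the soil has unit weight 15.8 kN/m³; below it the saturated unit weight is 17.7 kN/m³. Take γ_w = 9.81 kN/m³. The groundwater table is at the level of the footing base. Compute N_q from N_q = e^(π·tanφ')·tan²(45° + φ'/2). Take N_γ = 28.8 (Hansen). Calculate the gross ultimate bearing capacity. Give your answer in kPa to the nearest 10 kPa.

tan34° = 0.6745, so N_q = e^(π×0.6745)·tan²(62°) = 8.323 × 3.537 = 29.44.
Effective surcharge at the founding depth q = γ·D_f = 15.8 × 2.9 = 45.82 kPa.
The water table coincides with the base, so in the self-weight term γ → γ' = 7.89 kN/m³.
q_ult = q·N_q + 0.5·γ·B·N_γ
     = 45.82 × 29.44 + 0.5 × 7.89 × 4.06 × 28.8
     = 1348.9 + 461.28 = 1810.2 kPa.

q_ult ≈ 1810 kPa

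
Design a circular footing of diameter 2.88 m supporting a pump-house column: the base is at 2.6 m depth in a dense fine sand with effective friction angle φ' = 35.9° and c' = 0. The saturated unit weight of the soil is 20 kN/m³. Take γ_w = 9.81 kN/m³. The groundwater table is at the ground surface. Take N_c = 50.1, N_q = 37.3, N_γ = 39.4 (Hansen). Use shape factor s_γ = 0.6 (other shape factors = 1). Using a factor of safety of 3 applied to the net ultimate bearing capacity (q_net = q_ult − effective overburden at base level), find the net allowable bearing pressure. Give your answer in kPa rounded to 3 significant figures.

γ' = 20 − 9.81 = 10.19 kN/m³ (submerged throughout). q = 10.19 × 2.6 = 26.494 kPa; the same γ' applies in the ½γBN_γ term.
q·N_q = 26.494 × 37.3 = 988.23 kPa
0.5·γ·B·N_γ·s_γ = 0.5 × 10.19 × 2.88 × 39.4 × 0.6 = 346.88 kPa
q_ult = 988.23 + 346.88 = 1335.1 kPa.
Net ultimate: q_net = 1335.1 − 26.494 = 1308.6 kPa.
q_all(net) = 1308.6 / 3 = 436.21 kPa.

q_all(net) ≈ 436 kPa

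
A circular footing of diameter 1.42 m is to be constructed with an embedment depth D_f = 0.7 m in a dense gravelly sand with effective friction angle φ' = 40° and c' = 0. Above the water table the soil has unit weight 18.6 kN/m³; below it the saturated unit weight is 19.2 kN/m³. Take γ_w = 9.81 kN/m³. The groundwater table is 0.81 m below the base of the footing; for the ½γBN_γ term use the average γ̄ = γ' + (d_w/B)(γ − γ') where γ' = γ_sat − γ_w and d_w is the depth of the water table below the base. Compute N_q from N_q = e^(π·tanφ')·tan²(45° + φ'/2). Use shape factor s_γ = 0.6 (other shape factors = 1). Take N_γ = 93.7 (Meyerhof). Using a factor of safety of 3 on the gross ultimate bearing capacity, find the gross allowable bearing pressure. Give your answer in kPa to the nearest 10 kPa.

N_q = e^(π·tan40°)·tan²(65°) = 64.2.
Overburden at base level: q = 18.6 × 0.7 = 13.02 kPa.
The water table is 0.81 m below the base (< B = 1.42 m), so the ½γBN_γ term uses γ̄ = γ' + (d_w/B)(γ − γ') = 9.39 + (0.81/1.42)(18.6 − 9.39) = 14.644 kN/m³.
Surcharge term q·N_q = 13.02 × 64.195 = 835.82 kPa; self-weight term 0.5·γ·B·N_γ·s_γ = 0.5 × 14.644 × 1.42 × 93.7 × 0.6 = 584.52 kPa.
q_ult = 835.82 + 584.52 = 1420.3 kPa.
q_all = 1420.3 / 3 = 473.45 kPa.

q_all ≈ 470 kPa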